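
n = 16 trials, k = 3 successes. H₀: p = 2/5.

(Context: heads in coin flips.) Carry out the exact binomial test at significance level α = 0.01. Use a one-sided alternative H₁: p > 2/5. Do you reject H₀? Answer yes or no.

Exact binomial: n=16, k=3, p₀=2/5=0.4000
P(X≥3) from Σ C(n,i)·p₀^i·(1−p₀)^(n−i)
p-value (one-sided, H₁ greater) = 0.98166
At α=0.01: p ≥ α → fail to reject H₀

reject H₀: no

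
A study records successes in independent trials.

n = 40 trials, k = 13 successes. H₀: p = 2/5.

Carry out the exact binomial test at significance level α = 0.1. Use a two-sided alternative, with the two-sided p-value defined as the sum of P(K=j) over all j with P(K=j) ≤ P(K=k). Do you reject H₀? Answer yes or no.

Exact binomial: n=40, k=13, p₀=2/5=0.4000
P(X=j) = C(n,j)·p₀^j·(1−p₀)^(n−j); p = Σ P(X=j) over j with P(X=j) ≤ P(X=13)
p-value (two-sided) = 0.42009
At α=0.1: p ≥ α → fail to reject H₀

reject H₀: no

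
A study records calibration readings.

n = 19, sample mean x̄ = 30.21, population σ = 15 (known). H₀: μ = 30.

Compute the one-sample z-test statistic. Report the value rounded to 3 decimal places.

SE = σ/√n = 15/√19 = 3.4412
z = (x̄−μ₀)/SE = (30.21−30)/3.4412 = 0.0610

test statistic = 0.061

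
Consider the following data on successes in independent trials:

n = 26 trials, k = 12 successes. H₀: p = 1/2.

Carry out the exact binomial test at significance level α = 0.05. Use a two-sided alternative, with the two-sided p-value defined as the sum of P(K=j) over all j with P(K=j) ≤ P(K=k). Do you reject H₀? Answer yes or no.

reject H₀: no

Exact binomial: n=26, k=12, p₀=1/2=0.5000
P(X=j) = C(n,j)·p₀^j·(1−p₀)^(n−j); p = Σ P(X=j) over j with P(X=j) ≤ P(X=12)
p-value (two-sided) = 0.84502
At α=0.05: p ≥ α → fail to reject H₀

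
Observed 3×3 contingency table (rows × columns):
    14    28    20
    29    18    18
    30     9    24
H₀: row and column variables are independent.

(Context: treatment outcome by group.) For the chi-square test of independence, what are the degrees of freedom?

df = (r−1)(c−1) = (3−1)·(3−1) = 4

degrees of freedom = 4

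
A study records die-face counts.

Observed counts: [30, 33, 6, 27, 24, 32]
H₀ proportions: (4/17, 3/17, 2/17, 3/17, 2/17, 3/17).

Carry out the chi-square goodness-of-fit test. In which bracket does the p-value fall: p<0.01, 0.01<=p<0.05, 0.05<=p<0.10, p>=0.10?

n = 152; E_i = n·p_i = [35.76, 26.82, 17.88, 26.82, 17.88, 26.82]
χ² = (30−35.76)²/35.76 + (33−26.82)²/26.82 + (6−17.88)²/17.88 + (27−26.82)²/26.82 + (24−17.88)²/17.88 + (32−26.82)²/26.82 = 13.3399
df = 5
p-value (upper-tail) = 0.02039
→ bracket: 0.01<=p<0.05

p-value bracket: 0.01<=p<0.05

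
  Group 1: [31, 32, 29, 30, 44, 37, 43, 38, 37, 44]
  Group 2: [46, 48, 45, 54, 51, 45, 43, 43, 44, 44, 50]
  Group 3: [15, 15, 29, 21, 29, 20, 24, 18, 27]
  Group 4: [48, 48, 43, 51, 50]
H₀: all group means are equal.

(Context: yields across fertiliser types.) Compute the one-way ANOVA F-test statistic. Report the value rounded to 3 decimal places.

Group means [36.50, 46.64, 22.00, 48.00], grand mean 37.600
SSB = Σnᵢ(x̄ᵢ−x̄)² = 3641.355; SSW = ΣΣ(x−x̄ᵢ)² = 723.045
MSB = 3641.355/3 = 1213.7848; MSW = 723.045/31 = 23.3240
F = MSB/MSW = 52.0401
df = (3, 31)

test statistic = 52.040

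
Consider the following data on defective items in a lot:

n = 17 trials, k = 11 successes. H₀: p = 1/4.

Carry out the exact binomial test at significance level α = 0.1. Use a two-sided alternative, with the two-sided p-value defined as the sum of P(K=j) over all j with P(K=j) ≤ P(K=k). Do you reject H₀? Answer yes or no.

reject H₀: yes

Exact binomial: n=17, k=11, p₀=1/4=0.2500
P(X=j) = C(n,j)·p₀^j·(1−p₀)^(n−j); p = Σ P(X=j) over j with P(X=j) ≤ P(X=11)
p-value (two-sided) = 0.00063
At α=0.1: p < α → reject H₀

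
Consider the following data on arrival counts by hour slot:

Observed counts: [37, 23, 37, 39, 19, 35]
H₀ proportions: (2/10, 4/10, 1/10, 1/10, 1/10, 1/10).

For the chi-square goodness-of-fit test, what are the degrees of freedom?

df = k − 1 = 6 − 1 = 5

degrees of freedom = 5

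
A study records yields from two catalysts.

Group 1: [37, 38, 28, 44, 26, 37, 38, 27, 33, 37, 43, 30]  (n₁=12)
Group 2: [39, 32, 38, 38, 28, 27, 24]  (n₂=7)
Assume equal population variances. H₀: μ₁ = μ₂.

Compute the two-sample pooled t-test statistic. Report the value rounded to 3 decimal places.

test statistic = 0.885

x̄₁=34.833, s₁=6.013, n₁=12
x̄₂=32.286, s₂=6.130, n₂=7
s_p² = [11·6.013² + 6·6.130²]/17 = 36.6527
SE = √(s_p²·(1/12+1/7)) = 2.8793
t = (34.833−32.286)/2.8793 = 0.8848
df = 17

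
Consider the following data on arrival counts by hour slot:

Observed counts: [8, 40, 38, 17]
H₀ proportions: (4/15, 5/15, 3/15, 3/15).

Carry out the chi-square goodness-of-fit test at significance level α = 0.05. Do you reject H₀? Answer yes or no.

reject H₀: yes

n = 103; E_i = n·p_i = [27.47, 34.33, 20.60, 20.60]
χ² = (8−27.47)²/27.47 + (40−34.33)²/34.33 + (38−20.60)²/20.60 + (17−20.60)²/20.60 = 30.0583
df = 3
p-value (upper-tail) = 0.00000
At α=0.05: p < α → reject H₀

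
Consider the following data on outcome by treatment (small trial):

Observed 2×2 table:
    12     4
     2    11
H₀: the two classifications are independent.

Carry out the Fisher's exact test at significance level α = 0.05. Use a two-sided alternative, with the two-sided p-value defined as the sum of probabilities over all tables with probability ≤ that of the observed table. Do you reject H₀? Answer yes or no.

Margins: r₁=16, r₂=13, c₁=14, c₂=15, n=29
p_obs = C(16,12)·C(13,2)/C(29,14); sum pmf over tables with pmf ≤ p_obs
p-value (two-sided) = 0.00251
At α=0.05: p < α → reject H₀

reject H₀: yes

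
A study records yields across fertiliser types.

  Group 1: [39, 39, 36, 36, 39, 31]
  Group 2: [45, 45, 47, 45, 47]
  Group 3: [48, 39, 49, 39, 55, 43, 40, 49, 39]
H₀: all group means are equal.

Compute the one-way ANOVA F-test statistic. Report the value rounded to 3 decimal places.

test statistic = 7.633

Group means [36.67, 45.80, 44.56], grand mean 42.500
SSB = Σnᵢ(x̄ᵢ−x̄)² = 296.644; SSW = ΣΣ(x−x̄ᵢ)² = 330.356
MSB = 296.644/2 = 148.3222; MSW = 330.356/17 = 19.4327
F = MSB/MSW = 7.6326
df = (2, 17)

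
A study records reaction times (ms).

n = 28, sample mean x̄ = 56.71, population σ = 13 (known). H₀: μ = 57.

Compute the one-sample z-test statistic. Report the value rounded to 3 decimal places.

test statistic = -0.118

SE = σ/√n = 13/√28 = 2.4568
z = (x̄−μ₀)/SE = (56.71−57)/2.4568 = -0.1180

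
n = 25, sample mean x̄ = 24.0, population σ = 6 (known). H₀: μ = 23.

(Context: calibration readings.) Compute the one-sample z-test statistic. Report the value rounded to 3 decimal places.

test statistic = 0.833

SE = σ/√n = 6/√25 = 1.2000
z = (x̄−μ₀)/SE = (24.0−23)/1.2000 = 0.8333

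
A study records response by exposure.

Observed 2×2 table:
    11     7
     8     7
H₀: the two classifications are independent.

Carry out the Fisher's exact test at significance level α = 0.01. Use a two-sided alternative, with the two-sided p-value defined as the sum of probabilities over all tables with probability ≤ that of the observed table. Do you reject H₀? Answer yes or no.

reject H₀: no

Margins: r₁=18, r₂=15, c₁=19, c₂=14, n=33
p_obs = C(18,11)·C(15,8)/C(33,19); sum pmf over tables with pmf ≤ p_obs
p-value (two-sided) = 0.73253
At α=0.01: p ≥ α → fail to reject H₀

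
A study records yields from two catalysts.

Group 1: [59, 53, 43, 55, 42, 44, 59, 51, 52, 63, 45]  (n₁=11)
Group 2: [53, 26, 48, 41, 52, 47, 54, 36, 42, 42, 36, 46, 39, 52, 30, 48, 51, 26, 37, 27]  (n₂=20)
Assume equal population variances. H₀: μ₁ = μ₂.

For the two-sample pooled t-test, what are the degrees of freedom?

df = n₁ + n₂ − 2 = 11 + 20 − 2 = 29

degrees of freedom = 29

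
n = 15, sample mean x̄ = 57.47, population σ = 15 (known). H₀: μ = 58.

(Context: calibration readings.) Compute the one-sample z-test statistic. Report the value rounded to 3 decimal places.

SE = σ/√n = 15/√15 = 3.8730
z = (x̄−μ₀)/SE = (57.47−58)/3.8730 = -0.1368

test statistic = -0.137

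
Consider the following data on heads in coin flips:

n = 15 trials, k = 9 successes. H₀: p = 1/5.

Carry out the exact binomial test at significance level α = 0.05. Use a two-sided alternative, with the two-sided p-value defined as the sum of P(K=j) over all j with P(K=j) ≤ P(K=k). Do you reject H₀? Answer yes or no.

Exact binomial: n=15, k=9, p₀=1/5=0.2000
P(X=j) = C(n,j)·p₀^j·(1−p₀)^(n−j); p = Σ P(X=j) over j with P(X=j) ≤ P(X=9)
p-value (two-sided) = 0.00078
At α=0.05: p < α → reject H₀

reject H₀: yes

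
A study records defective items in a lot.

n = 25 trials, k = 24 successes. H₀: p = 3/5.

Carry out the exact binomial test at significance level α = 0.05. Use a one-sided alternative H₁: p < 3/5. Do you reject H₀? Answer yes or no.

Exact binomial: n=25, k=24, p₀=3/5=0.6000
P(X≤24) from Σ C(n,i)·p₀^i·(1−p₀)^(n−i)
p-value (one-sided, H₁ less) = 1.00000
At α=0.05: p ≥ α → fail to reject H₀

reject H₀: no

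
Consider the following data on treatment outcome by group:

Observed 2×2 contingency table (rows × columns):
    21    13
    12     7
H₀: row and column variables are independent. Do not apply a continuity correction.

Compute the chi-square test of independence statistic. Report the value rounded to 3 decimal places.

Row totals [34, 19], col totals [33, 20], n=53
χ² = (21−21.17)²/21.17 + (13−12.83)²/12.83 + (12−11.83)²/11.83 + (7−7.17)²/7.17 = 0.0101
df = 1

test statistic = 0.010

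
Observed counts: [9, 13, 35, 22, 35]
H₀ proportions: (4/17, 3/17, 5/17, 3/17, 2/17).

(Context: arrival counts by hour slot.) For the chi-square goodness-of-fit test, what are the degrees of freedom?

degrees of freedom = 4

df = k − 1 = 5 − 1 = 4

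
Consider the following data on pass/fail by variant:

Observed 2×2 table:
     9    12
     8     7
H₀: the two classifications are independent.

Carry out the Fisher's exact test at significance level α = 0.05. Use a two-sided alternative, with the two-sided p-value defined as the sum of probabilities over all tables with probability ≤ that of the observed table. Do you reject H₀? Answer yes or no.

Margins: r₁=21, r₂=15, c₁=17, c₂=19, n=36
p_obs = C(21,9)·C(15,8)/C(36,17); sum pmf over tables with pmf ≤ p_obs
p-value (two-sided) = 0.73600
At α=0.05: p ≥ α → fail to reject H₀

reject H₀: no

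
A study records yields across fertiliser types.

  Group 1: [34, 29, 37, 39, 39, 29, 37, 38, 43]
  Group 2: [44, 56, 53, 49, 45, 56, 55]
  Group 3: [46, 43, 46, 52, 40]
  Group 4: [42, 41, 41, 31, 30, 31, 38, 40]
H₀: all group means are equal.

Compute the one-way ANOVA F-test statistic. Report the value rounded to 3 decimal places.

test statistic = 16.221

Group means [36.11, 51.14, 45.40, 36.75], grand mean 41.517
SSB = Σnᵢ(x̄ᵢ−x̄)² = 1168.795; SSW = ΣΣ(x−x̄ᵢ)² = 600.446
MSB = 1168.795/3 = 389.5984; MSW = 600.446/25 = 24.0178
F = MSB/MSW = 16.2212
df = (3, 25)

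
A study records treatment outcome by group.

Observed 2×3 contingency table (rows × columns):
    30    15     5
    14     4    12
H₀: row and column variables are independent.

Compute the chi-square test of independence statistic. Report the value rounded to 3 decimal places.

Row totals [50, 30], col totals [44, 19, 17], n=80
χ² = (30−27.50)²/27.50 + (15−11.88)²/11.88 + (5−10.62)²/10.62 + (14−16.50)²/16.50 + (4−7.12)²/7.12 + (12−6.38)²/6.38 = 10.7402
df = 2

test statistic = 10.740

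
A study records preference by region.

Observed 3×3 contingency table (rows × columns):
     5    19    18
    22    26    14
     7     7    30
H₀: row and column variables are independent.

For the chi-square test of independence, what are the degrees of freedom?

df = (r−1)(c−1) = (3−1)·(3−1) = 4

degrees of freedom = 4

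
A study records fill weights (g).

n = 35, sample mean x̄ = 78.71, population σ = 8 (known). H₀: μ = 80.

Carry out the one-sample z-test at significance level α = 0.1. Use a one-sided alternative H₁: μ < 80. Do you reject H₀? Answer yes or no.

reject H₀: no

SE = σ/√n = 8/√35 = 1.3522
z = (x̄−μ₀)/SE = (78.71−80)/1.3522 = -0.9540
p-value (one-sided, H₁ less) = 0.17005
At α=0.1: p ≥ α → fail to reject H₀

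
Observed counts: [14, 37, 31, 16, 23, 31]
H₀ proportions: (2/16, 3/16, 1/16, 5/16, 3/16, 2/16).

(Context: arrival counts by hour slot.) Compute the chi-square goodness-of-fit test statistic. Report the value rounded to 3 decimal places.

test statistic = 82.039

n = 152; E_i = n·p_i = [19.00, 28.50, 9.50, 47.50, 28.50, 19.00]
χ² = (14−19.00)²/19.00 + (37−28.50)²/28.50 + (31−9.50)²/9.50 + (16−47.50)²/47.50 + (23−28.50)²/28.50 + (31−19.00)²/19.00 = 82.0386
df = 5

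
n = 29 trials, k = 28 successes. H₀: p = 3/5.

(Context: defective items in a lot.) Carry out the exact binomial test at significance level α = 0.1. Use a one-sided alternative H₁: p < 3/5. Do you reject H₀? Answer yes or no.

Exact binomial: n=29, k=28, p₀=3/5=0.6000
P(X≤28) from Σ C(n,i)·p₀^i·(1−p₀)^(n−i)
p-value (one-sided, H₁ less) = 1.00000
At α=0.1: p ≥ α → fail to reject H₀

reject H₀: no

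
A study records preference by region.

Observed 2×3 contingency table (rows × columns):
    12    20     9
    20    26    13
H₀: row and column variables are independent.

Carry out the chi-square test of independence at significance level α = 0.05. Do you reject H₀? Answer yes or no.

reject H₀: no

Row totals [41, 59], col totals [32, 46, 22], n=100
χ² = (12−13.12)²/13.12 + (20−18.86)²/18.86 + (9−9.02)²/9.02 + (20−18.88)²/18.88 + (26−27.14)²/27.14 + (13−12.98)²/12.98 = 0.2789
df = 2
p-value (upper-tail) = 0.86983
At α=0.05: p ≥ α → fail to reject H₀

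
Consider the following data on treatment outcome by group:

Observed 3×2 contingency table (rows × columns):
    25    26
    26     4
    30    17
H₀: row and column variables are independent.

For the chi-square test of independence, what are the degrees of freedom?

degrees of freedom = 2

df = (r−1)(c−1) = (3−1)·(2−1) = 2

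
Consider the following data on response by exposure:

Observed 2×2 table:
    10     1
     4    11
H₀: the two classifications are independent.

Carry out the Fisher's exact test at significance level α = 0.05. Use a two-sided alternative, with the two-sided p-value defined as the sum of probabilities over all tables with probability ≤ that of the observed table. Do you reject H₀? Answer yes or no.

reject H₀: yes

Margins: r₁=11, r₂=15, c₁=14, c₂=12, n=26
p_obs = C(11,10)·C(15,4)/C(26,14); sum pmf over tables with pmf ≤ p_obs
p-value (two-sided) = 0.00172
At α=0.05: p < α → reject H₀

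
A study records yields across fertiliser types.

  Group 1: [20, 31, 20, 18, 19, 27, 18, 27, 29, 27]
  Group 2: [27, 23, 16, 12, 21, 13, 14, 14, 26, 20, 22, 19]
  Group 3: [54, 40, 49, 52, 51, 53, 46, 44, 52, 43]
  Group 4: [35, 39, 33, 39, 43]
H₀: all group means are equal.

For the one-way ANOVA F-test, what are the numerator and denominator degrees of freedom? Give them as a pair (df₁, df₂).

degrees of freedom = [3, 33]

k = 4 groups, N = 37 total
df = (k−1, N−k) = (4−1, 37−4) = (3, 33)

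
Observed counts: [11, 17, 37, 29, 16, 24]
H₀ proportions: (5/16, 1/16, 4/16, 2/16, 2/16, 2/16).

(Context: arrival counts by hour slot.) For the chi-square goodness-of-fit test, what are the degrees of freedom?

df = k − 1 = 6 − 1 = 5

degrees of freedom = 5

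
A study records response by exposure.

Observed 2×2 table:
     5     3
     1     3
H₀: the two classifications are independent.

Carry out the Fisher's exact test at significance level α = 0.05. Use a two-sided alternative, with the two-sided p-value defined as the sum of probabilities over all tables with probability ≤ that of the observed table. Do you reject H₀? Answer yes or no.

reject H₀: no

Margins: r₁=8, r₂=4, c₁=6, c₂=6, n=12
p_obs = C(8,5)·C(4,1)/C(12,6); sum pmf over tables with pmf ≤ p_obs
p-value (two-sided) = 0.54545
At α=0.05: p ≥ α → fail to reject H₀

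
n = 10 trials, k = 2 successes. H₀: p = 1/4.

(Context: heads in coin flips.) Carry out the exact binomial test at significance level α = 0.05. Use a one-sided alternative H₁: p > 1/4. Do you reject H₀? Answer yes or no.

reject H₀: no

Exact binomial: n=10, k=2, p₀=1/4=0.2500
P(X≥2) from Σ C(n,i)·p₀^i·(1−p₀)^(n−i)
p-value (one-sided, H₁ greater) = 0.75597
At α=0.05: p ≥ α → fail to reject H₀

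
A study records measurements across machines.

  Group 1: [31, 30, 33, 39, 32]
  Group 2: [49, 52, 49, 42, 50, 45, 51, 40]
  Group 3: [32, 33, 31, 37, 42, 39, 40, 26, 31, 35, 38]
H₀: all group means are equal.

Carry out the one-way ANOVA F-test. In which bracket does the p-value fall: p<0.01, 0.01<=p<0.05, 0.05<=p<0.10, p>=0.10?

p-value bracket: p<0.01

Group means [33.00, 47.25, 34.91], grand mean 38.625
SSB = Σnᵢ(x̄ᵢ−x̄)² = 905.216; SSW = ΣΣ(x−x̄ᵢ)² = 414.409
MSB = 905.216/2 = 452.6080; MSW = 414.409/21 = 19.7338
F = MSB/MSW = 22.9357
df = (2, 21)
p-value (upper-tail) = 0.00001
→ bracket: p<0.01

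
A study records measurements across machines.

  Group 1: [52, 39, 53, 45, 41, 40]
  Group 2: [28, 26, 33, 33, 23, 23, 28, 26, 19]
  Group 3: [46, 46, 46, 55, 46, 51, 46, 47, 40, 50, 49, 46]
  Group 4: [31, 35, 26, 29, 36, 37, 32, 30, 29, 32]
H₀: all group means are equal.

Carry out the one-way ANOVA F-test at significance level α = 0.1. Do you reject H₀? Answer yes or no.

reject H₀: yes

Group means [45.00, 26.56, 47.33, 31.70], grand mean 37.676
SSB = Σnᵢ(x̄ᵢ−x̄)² = 2911.119; SSW = ΣΣ(x−x̄ᵢ)² = 614.989
MSB = 2911.119/3 = 970.3731; MSW = 614.989/33 = 18.6360
F = MSB/MSW = 52.0697
df = (3, 33)
p-value (upper-tail) = 0.00000
At α=0.1: p < α → reject H₀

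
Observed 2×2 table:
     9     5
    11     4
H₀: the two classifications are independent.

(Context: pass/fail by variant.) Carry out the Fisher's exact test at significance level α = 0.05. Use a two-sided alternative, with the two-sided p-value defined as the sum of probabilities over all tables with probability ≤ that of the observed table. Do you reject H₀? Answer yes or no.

Margins: r₁=14, r₂=15, c₁=20, c₂=9, n=29
p_obs = C(14,9)·C(15,11)/C(29,20); sum pmf over tables with pmf ≤ p_obs
p-value (two-sided) = 0.69985
At α=0.05: p ≥ α → fail to reject H₀

reject H₀: no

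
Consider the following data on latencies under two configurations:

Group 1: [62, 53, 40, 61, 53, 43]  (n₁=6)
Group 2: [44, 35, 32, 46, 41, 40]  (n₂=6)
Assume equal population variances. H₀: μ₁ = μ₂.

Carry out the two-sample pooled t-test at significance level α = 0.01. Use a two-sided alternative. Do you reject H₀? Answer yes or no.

x̄₁=52.000, s₁=9.033, n₁=6
x̄₂=39.667, s₂=5.317, n₂=6
s_p² = [5·9.033² + 5·5.317²]/10 = 54.9333
SE = √(s_p²·(1/6+1/6)) = 4.2791
t = (52.000−39.667)/4.2791 = 2.8822
df = 10
p-value (two-sided) = 0.01632
At α=0.01: p ≥ α → fail to reject H₀

reject H₀: no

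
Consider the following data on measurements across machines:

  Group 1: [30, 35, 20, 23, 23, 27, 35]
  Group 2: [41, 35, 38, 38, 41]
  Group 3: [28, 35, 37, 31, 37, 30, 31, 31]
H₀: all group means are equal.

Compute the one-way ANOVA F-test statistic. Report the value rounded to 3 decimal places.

test statistic = 9.410

Group means [27.57, 38.60, 32.50], grand mean 32.300
SSB = Σnᵢ(x̄ᵢ−x̄)² = 355.286; SSW = ΣΣ(x−x̄ᵢ)² = 320.914
MSB = 355.286/2 = 177.6429; MSW = 320.914/17 = 18.8773
F = MSB/MSW = 9.4104
df = (2, 17)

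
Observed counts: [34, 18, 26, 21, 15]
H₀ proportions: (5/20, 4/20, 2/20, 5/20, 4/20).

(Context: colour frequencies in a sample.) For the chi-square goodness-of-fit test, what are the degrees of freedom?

degrees of freedom = 4

df = k − 1 = 5 − 1 = 4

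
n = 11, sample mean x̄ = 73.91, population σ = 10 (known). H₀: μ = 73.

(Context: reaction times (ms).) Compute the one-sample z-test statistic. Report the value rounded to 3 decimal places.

SE = σ/√n = 10/√11 = 3.0151
z = (x̄−μ₀)/SE = (73.91−73)/3.0151 = 0.3018

test statistic = 0.302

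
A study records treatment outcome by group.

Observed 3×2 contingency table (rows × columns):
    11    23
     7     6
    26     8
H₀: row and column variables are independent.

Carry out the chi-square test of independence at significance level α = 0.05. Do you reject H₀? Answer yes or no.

Row totals [34, 13, 34], col totals [44, 37], n=81
χ² = (11−18.47)²/18.47 + (23−15.53)²/15.53 + (7−7.06)²/7.06 + (6−5.94)²/5.94 + (26−18.47)²/18.47 + (8−15.53)²/15.53 = 13.3363
df = 2
p-value (upper-tail) = 0.00127
At α=0.05: p < α → reject H₀

reject H₀: yes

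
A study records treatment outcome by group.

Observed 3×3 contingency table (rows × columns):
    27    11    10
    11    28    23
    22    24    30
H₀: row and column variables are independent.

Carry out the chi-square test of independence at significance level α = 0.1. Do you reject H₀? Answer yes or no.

reject H₀: yes

Row totals [48, 62, 76], col totals [60, 63, 63], n=186
χ² = (27−15.48)²/15.48 + (11−16.26)²/16.26 + (10−16.26)²/16.26 + (11−20.00)²/20.00 + (28−21.00)²/21.00 + (23−21.00)²/21.00 + (22−24.52)²/24.52 + (24−25.74)²/25.74 + (30−25.74)²/25.74 = 20.3288
df = 4
p-value (upper-tail) = 0.00043
At α=0.1: p < α → reject H₀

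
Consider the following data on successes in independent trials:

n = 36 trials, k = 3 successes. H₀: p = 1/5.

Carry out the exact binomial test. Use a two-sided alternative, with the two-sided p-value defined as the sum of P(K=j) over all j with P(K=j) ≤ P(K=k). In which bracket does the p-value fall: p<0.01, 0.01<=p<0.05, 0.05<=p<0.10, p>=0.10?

p-value bracket: 0.05<=p<0.10

Exact binomial: n=36, k=3, p₀=1/5=0.2000
P(X=j) = C(n,j)·p₀^j·(1−p₀)^(n−j); p = Σ P(X=j) over j with P(X=j) ≤ P(X=3)
p-value (two-sided) = 0.09465
→ bracket: 0.05<=p<0.10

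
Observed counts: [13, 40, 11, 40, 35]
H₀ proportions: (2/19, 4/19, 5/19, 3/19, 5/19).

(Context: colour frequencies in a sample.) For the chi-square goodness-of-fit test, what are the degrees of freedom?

df = k − 1 = 5 − 1 = 4

degrees of freedom = 4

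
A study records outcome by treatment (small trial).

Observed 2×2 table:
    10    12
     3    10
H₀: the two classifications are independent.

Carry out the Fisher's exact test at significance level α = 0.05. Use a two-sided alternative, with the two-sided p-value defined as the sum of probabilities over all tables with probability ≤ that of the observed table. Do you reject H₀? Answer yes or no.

reject H₀: no

Margins: r₁=22, r₂=13, c₁=13, c₂=22, n=35
p_obs = C(22,10)·C(13,3)/C(35,13); sum pmf over tables with pmf ≤ p_obs
p-value (two-sided) = 0.28211
At α=0.05: p ≥ α → fail to reject H₀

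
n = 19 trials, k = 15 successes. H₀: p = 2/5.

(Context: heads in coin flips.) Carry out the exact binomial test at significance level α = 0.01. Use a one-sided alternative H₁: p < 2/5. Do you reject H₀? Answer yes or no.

reject H₀: no

Exact binomial: n=19, k=15, p₀=2/5=0.4000
P(X≤15) from Σ C(n,i)·p₀^i·(1−p₀)^(n−i)
p-value (one-sided, H₁ less) = 0.99990
At α=0.01: p ≥ α → fail to reject H₀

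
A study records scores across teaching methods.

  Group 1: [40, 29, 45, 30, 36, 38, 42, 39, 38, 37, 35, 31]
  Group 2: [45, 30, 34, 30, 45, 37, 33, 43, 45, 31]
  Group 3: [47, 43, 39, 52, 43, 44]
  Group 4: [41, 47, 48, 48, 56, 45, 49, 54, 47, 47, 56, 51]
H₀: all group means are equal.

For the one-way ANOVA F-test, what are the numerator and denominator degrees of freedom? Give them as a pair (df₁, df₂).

k = 4 groups, N = 40 total
df = (k−1, N−k) = (4−1, 40−4) = (3, 36)

degrees of freedom = [3, 36]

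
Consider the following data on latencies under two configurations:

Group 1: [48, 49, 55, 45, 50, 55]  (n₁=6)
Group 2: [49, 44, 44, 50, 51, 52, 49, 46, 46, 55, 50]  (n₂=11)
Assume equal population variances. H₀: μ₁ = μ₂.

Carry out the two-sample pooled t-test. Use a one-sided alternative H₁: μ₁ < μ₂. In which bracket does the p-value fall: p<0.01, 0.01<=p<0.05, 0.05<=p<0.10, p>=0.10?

x̄₁=50.333, s₁=3.983, n₁=6
x̄₂=48.727, s₂=3.438, n₂=11
s_p² = [5·3.983² + 10·3.438²]/15 = 13.1677
SE = √(s_p²·(1/6+1/11)) = 1.8416
t = (50.333−48.727)/1.8416 = 0.8721
df = 15
p-value (one-sided, H₁ less) = 0.80154
→ bracket: p>=0.10

p-value bracket: p>=0.10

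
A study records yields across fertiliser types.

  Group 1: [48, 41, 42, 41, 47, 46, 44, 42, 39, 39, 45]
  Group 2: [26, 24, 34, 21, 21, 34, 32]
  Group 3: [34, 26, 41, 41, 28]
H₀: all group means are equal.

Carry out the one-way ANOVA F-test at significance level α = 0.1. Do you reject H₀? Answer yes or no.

Group means [43.09, 27.43, 34.00], grand mean 36.348
SSB = Σnᵢ(x̄ᵢ−x̄)² = 1084.594; SSW = ΣΣ(x−x̄ᵢ)² = 498.623
MSB = 1084.594/2 = 542.2970; MSW = 498.623/20 = 24.9312
F = MSB/MSW = 21.7518
df = (2, 20)
p-value (upper-tail) = 0.00001
At α=0.1: p < α → reject H₀

reject H₀: yes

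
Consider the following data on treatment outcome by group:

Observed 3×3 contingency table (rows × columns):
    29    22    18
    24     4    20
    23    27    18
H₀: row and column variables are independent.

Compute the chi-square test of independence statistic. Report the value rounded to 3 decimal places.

test statistic = 14.668

Row totals [69, 48, 68], col totals [76, 53, 56], n=185
χ² = (29−28.35)²/28.35 + (22−19.77)²/19.77 + (18−20.89)²/20.89 + (24−19.72)²/19.72 + (4−13.75)²/13.75 + (20−14.53)²/14.53 + (23−27.94)²/27.94 + (27−19.48)²/19.48 + (18−20.58)²/20.58 = 14.6681
df = 4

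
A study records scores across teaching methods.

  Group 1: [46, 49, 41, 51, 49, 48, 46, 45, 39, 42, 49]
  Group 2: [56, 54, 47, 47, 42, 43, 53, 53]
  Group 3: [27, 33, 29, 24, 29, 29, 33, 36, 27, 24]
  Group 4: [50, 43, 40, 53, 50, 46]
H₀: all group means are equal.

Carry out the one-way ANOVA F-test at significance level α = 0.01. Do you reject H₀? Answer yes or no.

Group means [45.91, 49.38, 29.10, 47.00], grand mean 42.086
SSB = Σnᵢ(x̄ᵢ−x̄)² = 2417.059; SSW = ΣΣ(x−x̄ᵢ)² = 603.684
MSB = 2417.059/3 = 805.6863; MSW = 603.684/31 = 19.4737
F = MSB/MSW = 41.3731
df = (3, 31)
p-value (upper-tail) = 0.00000
At α=0.01: p < α → reject H₀

reject H₀: yes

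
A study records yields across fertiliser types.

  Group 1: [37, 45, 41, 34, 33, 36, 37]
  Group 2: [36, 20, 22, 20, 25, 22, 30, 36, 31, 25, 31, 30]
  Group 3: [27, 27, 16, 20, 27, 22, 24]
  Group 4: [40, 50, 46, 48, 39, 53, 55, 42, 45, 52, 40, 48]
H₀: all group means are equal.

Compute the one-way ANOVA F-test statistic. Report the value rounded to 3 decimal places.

test statistic = 41.309

Group means [37.57, 27.33, 23.29, 46.50], grand mean 34.526
SSB = Σnᵢ(x̄ᵢ−x̄)² = 3290.664; SSW = ΣΣ(x−x̄ᵢ)² = 902.810
MSB = 3290.664/3 = 1096.8881; MSW = 902.810/34 = 26.5532
F = MSB/MSW = 41.3090
df = (3, 34)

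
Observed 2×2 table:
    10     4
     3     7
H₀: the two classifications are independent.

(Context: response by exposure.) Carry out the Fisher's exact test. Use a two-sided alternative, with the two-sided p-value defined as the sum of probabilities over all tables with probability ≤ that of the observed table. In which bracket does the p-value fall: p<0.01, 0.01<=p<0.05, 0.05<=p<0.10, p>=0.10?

Margins: r₁=14, r₂=10, c₁=13, c₂=11, n=24
p_obs = C(14,10)·C(10,3)/C(24,13); sum pmf over tables with pmf ≤ p_obs
p-value (two-sided) = 0.09530
→ bracket: 0.05<=p<0.10

p-value bracket: 0.05<=p<0.10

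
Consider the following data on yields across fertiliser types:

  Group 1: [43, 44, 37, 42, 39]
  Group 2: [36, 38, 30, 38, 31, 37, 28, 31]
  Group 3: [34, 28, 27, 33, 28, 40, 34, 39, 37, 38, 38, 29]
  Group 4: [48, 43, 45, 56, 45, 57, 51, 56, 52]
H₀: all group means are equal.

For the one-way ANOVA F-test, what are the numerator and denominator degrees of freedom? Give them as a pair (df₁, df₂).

degrees of freedom = [3, 30]

k = 4 groups, N = 34 total
df = (k−1, N−k) = (4−1, 34−4) = (3, 30)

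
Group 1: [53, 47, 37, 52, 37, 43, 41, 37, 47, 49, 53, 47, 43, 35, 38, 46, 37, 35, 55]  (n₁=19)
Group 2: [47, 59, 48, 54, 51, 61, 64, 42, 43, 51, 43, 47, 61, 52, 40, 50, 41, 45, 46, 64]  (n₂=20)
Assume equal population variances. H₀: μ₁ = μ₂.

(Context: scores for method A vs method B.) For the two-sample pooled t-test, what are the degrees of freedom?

df = n₁ + n₂ − 2 = 19 + 20 − 2 = 37

degrees of freedom = 37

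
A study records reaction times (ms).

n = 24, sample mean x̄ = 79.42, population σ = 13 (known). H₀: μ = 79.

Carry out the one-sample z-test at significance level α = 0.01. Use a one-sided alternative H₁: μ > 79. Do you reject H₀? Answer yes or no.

reject H₀: no

SE = σ/√n = 13/√24 = 2.6536
z = (x̄−μ₀)/SE = (79.42−79)/2.6536 = 0.1583
p-value (one-sided, H₁ greater) = 0.43712
At α=0.01: p ≥ α → fail to reject H₀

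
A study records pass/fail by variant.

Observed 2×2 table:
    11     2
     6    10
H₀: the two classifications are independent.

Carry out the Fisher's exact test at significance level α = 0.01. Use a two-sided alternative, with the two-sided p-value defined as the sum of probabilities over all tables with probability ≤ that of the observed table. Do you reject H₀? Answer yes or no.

reject H₀: no

Margins: r₁=13, r₂=16, c₁=17, c₂=12, n=29
p_obs = C(13,11)·C(16,6)/C(29,17); sum pmf over tables with pmf ≤ p_obs
p-value (two-sided) = 0.02157
At α=0.01: p ≥ α → fail to reject H₀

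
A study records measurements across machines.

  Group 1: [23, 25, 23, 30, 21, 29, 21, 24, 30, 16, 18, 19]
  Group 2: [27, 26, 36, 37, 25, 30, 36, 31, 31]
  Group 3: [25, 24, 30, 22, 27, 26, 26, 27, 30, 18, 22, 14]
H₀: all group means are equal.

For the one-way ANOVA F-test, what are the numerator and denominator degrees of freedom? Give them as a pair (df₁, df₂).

degrees of freedom = [2, 30]

k = 3 groups, N = 33 total
df = (k−1, N−k) = (3−1, 33−3) = (2, 30)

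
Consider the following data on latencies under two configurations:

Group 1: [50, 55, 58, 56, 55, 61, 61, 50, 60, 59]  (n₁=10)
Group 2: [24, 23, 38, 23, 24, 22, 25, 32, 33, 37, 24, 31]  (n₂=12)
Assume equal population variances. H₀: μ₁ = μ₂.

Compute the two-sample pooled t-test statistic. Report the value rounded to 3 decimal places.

x̄₁=56.500, s₁=4.089, n₁=10
x̄₂=28.000, s₂=5.831, n₂=12
s_p² = [9·4.089² + 11·5.831²]/20 = 26.2250
SE = √(s_p²·(1/10+1/12)) = 2.1927
t = (56.500−28.000)/2.1927 = 12.9977
df = 20

test statistic = 12.998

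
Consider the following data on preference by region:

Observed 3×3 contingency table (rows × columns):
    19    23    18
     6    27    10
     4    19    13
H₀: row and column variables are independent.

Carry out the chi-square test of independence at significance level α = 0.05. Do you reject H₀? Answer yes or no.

Row totals [60, 43, 36], col totals [29, 69, 41], n=139
χ² = (19−12.52)²/12.52 + (23−29.78)²/29.78 + (18−17.70)²/17.70 + (6−8.97)²/8.97 + (27−21.35)²/21.35 + (10−12.68)²/12.68 + (4−7.51)²/7.51 + (19−17.87)²/17.87 + (13−10.62)²/10.62 = 10.2032
df = 4
p-value (upper-tail) = 0.03714
At α=0.05: p < α → reject H₀

reject H₀: yes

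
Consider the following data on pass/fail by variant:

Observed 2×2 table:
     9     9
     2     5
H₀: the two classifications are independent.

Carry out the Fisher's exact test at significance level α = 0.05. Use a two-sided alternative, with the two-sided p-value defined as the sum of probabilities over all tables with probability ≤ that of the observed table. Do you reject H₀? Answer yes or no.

Margins: r₁=18, r₂=7, c₁=11, c₂=14, n=25
p_obs = C(18,9)·C(7,2)/C(25,11); sum pmf over tables with pmf ≤ p_obs
p-value (two-sided) = 0.40652
At α=0.05: p ≥ α → fail to reject H₀

reject H₀: no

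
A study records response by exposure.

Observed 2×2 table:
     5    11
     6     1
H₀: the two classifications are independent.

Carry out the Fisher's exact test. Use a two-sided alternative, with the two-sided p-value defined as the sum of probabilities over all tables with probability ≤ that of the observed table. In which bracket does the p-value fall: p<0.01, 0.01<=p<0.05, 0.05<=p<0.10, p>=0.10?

Margins: r₁=16, r₂=7, c₁=11, c₂=12, n=23
p_obs = C(16,5)·C(7,6)/C(23,11); sum pmf over tables with pmf ≤ p_obs
p-value (two-sided) = 0.02719
→ bracket: 0.01<=p<0.05

p-value bracket: 0.01<=p<0.05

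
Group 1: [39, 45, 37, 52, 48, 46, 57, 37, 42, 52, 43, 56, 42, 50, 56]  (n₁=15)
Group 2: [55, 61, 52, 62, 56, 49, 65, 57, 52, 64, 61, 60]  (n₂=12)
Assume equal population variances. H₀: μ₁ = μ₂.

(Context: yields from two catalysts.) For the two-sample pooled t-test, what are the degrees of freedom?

df = n₁ + n₂ − 2 = 15 + 12 − 2 = 25

degrees of freedom = 25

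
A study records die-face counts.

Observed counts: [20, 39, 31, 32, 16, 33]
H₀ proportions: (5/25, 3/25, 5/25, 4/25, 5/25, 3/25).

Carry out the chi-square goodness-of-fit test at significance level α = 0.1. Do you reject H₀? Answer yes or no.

n = 171; E_i = n·p_i = [34.20, 20.52, 34.20, 27.36, 34.20, 20.52]
χ² = (20−34.20)²/34.20 + (39−20.52)²/20.52 + (31−34.20)²/34.20 + (32−27.36)²/27.36 + (16−34.20)²/34.20 + (33−20.52)²/20.52 = 40.9006
df = 5
p-value (upper-tail) = 0.00000
At α=0.1: p < α → reject H₀

reject H₀: yes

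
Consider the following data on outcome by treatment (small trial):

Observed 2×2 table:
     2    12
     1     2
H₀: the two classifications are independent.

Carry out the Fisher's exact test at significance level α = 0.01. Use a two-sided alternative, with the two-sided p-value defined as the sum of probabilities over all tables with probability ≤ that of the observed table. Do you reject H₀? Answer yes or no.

reject H₀: no

Margins: r₁=14, r₂=3, c₁=3, c₂=14, n=17
p_obs = C(14,2)·C(3,1)/C(17,3); sum pmf over tables with pmf ≤ p_obs
p-value (two-sided) = 0.46471
At α=0.01: p ≥ α → fail to reject H₀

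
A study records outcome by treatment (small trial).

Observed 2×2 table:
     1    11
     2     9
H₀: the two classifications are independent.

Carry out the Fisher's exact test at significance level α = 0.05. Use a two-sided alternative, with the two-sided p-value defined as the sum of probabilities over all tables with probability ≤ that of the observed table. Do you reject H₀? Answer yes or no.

Margins: r₁=12, r₂=11, c₁=3, c₂=20, n=23
p_obs = C(12,1)·C(11,2)/C(23,3); sum pmf over tables with pmf ≤ p_obs
p-value (two-sided) = 0.59006
At α=0.05: p ≥ α → fail to reject H₀

reject H₀: no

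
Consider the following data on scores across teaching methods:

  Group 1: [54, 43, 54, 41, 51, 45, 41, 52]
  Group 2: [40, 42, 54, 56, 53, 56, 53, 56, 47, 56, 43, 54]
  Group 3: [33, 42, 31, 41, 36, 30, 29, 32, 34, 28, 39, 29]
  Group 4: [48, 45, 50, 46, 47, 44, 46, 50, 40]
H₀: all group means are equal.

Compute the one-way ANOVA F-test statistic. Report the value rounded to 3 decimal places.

test statistic = 25.309

Group means [47.62, 50.83, 33.67, 46.22], grand mean 44.171
SSB = Σnᵢ(x̄ᵢ−x̄)² = 1990.041; SSW = ΣΣ(x−x̄ᵢ)² = 969.764
MSB = 1990.041/3 = 663.3470; MSW = 969.764/37 = 26.2098
F = MSB/MSW = 25.3091
df = (3, 37)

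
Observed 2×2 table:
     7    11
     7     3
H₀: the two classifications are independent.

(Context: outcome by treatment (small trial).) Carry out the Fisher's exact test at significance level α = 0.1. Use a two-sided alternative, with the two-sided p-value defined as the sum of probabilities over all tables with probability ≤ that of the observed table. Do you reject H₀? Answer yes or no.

reject H₀: no

Margins: r₁=18, r₂=10, c₁=14, c₂=14, n=28
p_obs = C(18,7)·C(10,7)/C(28,14); sum pmf over tables with pmf ≤ p_obs
p-value (two-sided) = 0.23646
At α=0.1: p ≥ α → fail to reject H₀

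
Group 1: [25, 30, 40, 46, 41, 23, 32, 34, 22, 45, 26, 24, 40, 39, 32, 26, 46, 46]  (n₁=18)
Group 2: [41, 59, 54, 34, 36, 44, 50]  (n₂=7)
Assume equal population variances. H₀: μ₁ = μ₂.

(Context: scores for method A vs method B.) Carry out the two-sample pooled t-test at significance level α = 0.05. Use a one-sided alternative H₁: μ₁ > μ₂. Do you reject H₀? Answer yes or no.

reject H₀: no

x̄₁=34.278, s₁=8.730, n₁=18
x̄₂=45.429, s₂=9.307, n₂=7
s_p² = [17·8.730² + 6·9.307²]/23 = 78.9272
SE = √(s_p²·(1/18+1/7)) = 3.9573
t = (34.278−45.429)/3.9573 = -2.8178
df = 23
p-value (one-sided, H₁ greater) = 0.99512
At α=0.05: p ≥ α → fail to reject H₀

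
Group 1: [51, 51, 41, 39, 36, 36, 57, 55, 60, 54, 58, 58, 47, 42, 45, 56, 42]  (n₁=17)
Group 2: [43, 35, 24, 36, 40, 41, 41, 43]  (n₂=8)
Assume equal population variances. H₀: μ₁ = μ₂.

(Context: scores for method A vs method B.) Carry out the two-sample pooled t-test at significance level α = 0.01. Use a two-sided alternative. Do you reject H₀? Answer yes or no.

reject H₀: yes

x̄₁=48.706, s₁=8.229, n₁=17
x̄₂=37.875, s₂=6.334, n₂=8
s_p² = [16·8.229² + 7·6.334²]/23 = 59.3219
SE = √(s_p²·(1/17+1/8)) = 3.3022
t = (48.706−37.875)/3.3022 = 3.2799
df = 23
p-value (two-sided) = 0.00329
At α=0.01: p < α → reject H₀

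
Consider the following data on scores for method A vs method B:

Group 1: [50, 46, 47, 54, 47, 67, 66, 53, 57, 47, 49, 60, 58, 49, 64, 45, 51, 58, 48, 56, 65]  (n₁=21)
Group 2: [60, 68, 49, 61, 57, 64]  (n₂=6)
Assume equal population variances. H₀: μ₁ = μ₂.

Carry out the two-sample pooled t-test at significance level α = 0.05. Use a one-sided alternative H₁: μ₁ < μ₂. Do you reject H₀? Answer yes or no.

x̄₁=54.143, s₁=7.136, n₁=21
x̄₂=59.833, s₂=6.494, n₂=6
s_p² = [20·7.136² + 5·6.494²]/25 = 49.1762
SE = √(s_p²·(1/21+1/6)) = 3.2462
t = (54.143−59.833)/3.2462 = -1.7530
df = 25
p-value (one-sided, H₁ less) = 0.04593
At α=0.05: p < α → reject H₀

reject H₀: yes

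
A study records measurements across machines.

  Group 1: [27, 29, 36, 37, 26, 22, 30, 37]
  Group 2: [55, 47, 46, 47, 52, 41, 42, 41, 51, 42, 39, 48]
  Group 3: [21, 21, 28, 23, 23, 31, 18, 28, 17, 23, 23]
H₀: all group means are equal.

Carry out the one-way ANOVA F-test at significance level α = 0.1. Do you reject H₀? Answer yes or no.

reject H₀: yes

Group means [30.50, 45.92, 23.27], grand mean 33.903
SSB = Σnᵢ(x̄ᵢ−x̄)² = 3067.611; SSW = ΣΣ(x−x̄ᵢ)² = 683.098
MSB = 3067.611/2 = 1533.8056; MSW = 683.098/28 = 24.3964
F = MSB/MSW = 62.8702
df = (2, 28)
p-value (upper-tail) = 0.00000
At α=0.1: p < α → reject H₀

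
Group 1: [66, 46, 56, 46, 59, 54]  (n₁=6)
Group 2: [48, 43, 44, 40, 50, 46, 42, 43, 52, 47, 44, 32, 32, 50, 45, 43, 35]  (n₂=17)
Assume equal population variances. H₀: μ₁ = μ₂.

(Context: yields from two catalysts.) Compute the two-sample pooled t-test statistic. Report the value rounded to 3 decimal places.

test statistic = 3.711

x̄₁=54.500, s₁=7.740, n₁=6
x̄₂=43.294, s₂=5.861, n₂=17
s_p² = [5·7.740² + 16·5.861²]/21 = 40.4300
SE = √(s_p²·(1/6+1/17)) = 3.0194
t = (54.500−43.294)/3.0194 = 3.7113
df = 21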